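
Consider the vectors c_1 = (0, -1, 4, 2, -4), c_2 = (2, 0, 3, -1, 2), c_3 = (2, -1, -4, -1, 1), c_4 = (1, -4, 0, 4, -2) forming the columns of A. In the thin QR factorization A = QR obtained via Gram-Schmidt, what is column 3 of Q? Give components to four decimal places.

q_1 = c_1/‖c_1‖ = (0, -1, 4, 2, -4)/6.0828 = (0.0000, -0.1644, 0.6576, 0.3288, -0.6576).
r_{12} = q_1·c_2 = 0.3288.
u_2 = c_2 − 0.3288·q_1 = (2.0000, 0.0541, 2.7838, -1.1081, 2.2162).
‖u_2‖ = 4.2299, so q_2 = (0.4728, 0.0128, 0.6581, -0.2620, 0.5239).
r_{13} = q_1·c_3 = -3.4524; r_{23} = q_2·c_3 = -0.9137.
u_3 = c_3 + 3.4524·q_1 + 0.9137·q_2 = (2.4320, -1.5559, -1.1284, -0.1042, -0.7915).
‖u_3‖ = 3.2010, so q_3 = (0.7598, -0.4861, -0.3525, -0.0326, -0.2473).

q_3 = (0.7598, -0.4861, -0.3525, -0.0326, -0.2473)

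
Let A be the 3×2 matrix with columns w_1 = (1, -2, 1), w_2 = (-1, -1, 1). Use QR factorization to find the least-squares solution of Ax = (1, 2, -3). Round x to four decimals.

w_1 = (1, -2, 1); ‖w_1‖ = 2.4495, so e_1 = (0.4082, -0.8165, 0.4082).
e_1·w_2 = 0.4082·(-1) + (-0.8165)·(-1) + 0.4082·1 = 0.8165.
u_2 = w_2 − 0.8165·e_1 = (-1.3333, -0.3333, 0.6667).
‖u_2‖ = 1.5275, so e_2 = (-0.8729, -0.2182, 0.4364).
Qᵀb = (-2.4495, -2.6186).
Back-substitute: x_2 = -2.6186/1.5275 = -1.7143.
x_1 = (-2.4495 − 0.8165·(-1.7143))/2.4495 = -0.4286.

x = (-0.4286, -1.7143)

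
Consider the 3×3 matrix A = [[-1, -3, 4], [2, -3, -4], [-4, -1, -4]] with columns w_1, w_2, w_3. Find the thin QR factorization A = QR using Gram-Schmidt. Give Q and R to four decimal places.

q_1 = w_1/‖w_1‖ = (-1, 2, -4)/4.5826 = (-0.2182, 0.4364, -0.8729).
r_{12} = q_1·w_2 = 0.2182.
u_2 = w_2 − 0.2182·q_1 = (-2.9524, -3.0952, -0.8095).
‖u_2‖ = 4.3534, so q_2 = (-0.6782, -0.7110, -0.1860).
r_{13} = q_1·w_3 = 0.8729; r_{23} = q_2·w_3 = 0.8751.
u_3 = w_3 − 0.8729·q_1 − 0.8751·q_2 = (4.7839, -3.7588, -3.0754).
‖u_3‖ = 6.8171, so q_3 = (0.7018, -0.5514, -0.4511).

Q = [[-0.2182, -0.6782, 0.7018], [0.4364, -0.7110, -0.5514], [-0.8729, -0.1860, -0.4511]], R = [[4.5826, 0.2182, 0.8729], [0.0000, 4.3534, 0.8751], [0.0000, 0.0000, 6.8171]]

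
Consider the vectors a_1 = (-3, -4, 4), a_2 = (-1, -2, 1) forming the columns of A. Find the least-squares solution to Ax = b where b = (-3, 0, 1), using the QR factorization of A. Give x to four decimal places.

a_1 = (-3, -4, 4); ‖a_1‖ = 6.4031, so q_1 = (-0.4685, -0.6247, 0.6247).
q_1·a_2 = (-0.4685)·(-1) + (-0.6247)·(-2) + 0.6247·1 = 2.3426.
u_2 = a_2 − 2.3426·q_1 = (0.0976, -0.5366, -0.4634).
‖u_2‖ = 0.7157, so q_2 = (0.1363, -0.7498, -0.6475).
Qᵀb = (2.0303, -1.0565).
Back-substitute: x_2 = -1.0565/0.7157 = -1.4762.
x_1 = (2.0303 − 2.3426·(-1.4762))/6.4031 = 0.8571.

x = (0.8571, -1.4762)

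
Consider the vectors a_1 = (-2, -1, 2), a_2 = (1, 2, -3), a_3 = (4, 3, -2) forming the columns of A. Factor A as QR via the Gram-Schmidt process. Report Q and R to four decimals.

Q = [[-0.6667, -0.7191, 0.1961], [-0.3333, 0.5230, 0.7845], [0.6667, -0.4576, 0.5883]], R = [[3.0000, -3.3333, -5.0000], [0.0000, 1.6997, -0.3922], [0.0000, 0.0000, 1.9612]]

a_1 = (-2, -1, 2); ‖a_1‖ = 3.0000, so e_1 = (-0.6667, -0.3333, 0.6667).
e_1·a_2 = (-0.6667)·1 + (-0.3333)·2 + 0.6667·(-3) = -3.3333.
u_2 = a_2 + 3.3333·e_1 = (-1.2222, 0.8889, -0.7778).
‖u_2‖ = 1.6997, so e_2 = (-0.7191, 0.5230, -0.4576).
e_1·a_3 = (-0.6667)·4 + (-0.3333)·3 + 0.6667·(-2) = -5.0000; e_2·a_3 = (-0.7191)·4 + 0.5230·3 + (-0.4576)·(-2) = -0.3922.
u_3 = a_3 + 5.0000·e_1 + 0.3922·e_2 = (0.3846, 1.5385, 1.1538).
‖u_3‖ = 1.9612, so e_3 = (0.1961, 0.7845, 0.5883).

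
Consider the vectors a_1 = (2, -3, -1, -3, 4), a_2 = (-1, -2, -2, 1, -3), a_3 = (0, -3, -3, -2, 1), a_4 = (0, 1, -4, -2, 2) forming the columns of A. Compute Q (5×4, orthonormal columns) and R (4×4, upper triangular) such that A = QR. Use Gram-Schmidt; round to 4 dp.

Q = [[0.3203, -0.1309, -0.5299, 0.6946], [-0.4804, -0.6545, 0.4371, 0.3473], [-0.1601, -0.5423, -0.6011, -0.5500], [-0.4804, 0.0748, -0.3756, 0.3070], [0.6405, -0.5049, 0.1608, 0.0059]], R = [[6.2450, -1.4412, 3.5228, 2.4019], [0.0000, 4.1138, 2.9357, 0.3553], [0.0000, 0.0000, 1.4040, 3.9141], [0.0000, 0.0000, 0.0000, 1.9453]]

e_1 = a_1/‖a_1‖ = (2, -3, -1, -3, 4)/6.2450 = (0.3203, -0.4804, -0.1601, -0.4804, 0.6405).
r_{12} = e_1·a_2 = -1.4412.
u_2 = a_2 + 1.4412·e_1 = (-0.5385, -2.6923, -2.2308, 0.3077, -2.0769).
‖u_2‖ = 4.1138, so e_2 = (-0.1309, -0.6545, -0.5423, 0.0748, -0.5049).
r_{13} = e_1·a_3 = 3.5228; r_{23} = e_2·a_3 = 2.9357.
u_3 = a_3 − 3.5228·e_1 − 2.9357·e_2 = (-0.7439, 0.6136, -0.8439, -0.5273, 0.2258).
‖u_3‖ = 1.4040, so e_3 = (-0.5299, 0.4371, -0.6011, -0.3756, 0.1608).
r_{14} = e_1·a_4 = 2.4019; r_{24} = e_2·a_4 = 0.3553; r_{34} = e_3·a_4 = 3.9141.
u_4 = a_4 − 2.4019·e_1 − 0.3553·e_2 − 3.9141·e_3 = (1.3513, 0.6756, -1.0699, 0.5972, 0.0115).
‖u_4‖ = 1.9453, so e_4 = (0.6946, 0.3473, -0.5500, 0.3070, 0.0059).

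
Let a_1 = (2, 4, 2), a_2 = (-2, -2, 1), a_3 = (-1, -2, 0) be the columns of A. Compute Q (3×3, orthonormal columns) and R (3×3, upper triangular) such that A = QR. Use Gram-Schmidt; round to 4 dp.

Q = [[0.4082, -0.5307, 0.7428], [0.8165, -0.1516, -0.5571], [0.4082, 0.8339, 0.3714]], R = [[4.8990, -2.0412, -2.0412], [0.0000, 2.1985, 0.8339], [0.0000, 0.0000, 0.3714]]

a_1 = (2, 4, 2); ‖a_1‖ = 4.8990, so e_1 = (0.4082, 0.8165, 0.4082).
e_1·a_2 = 0.4082·(-2) + 0.8165·(-2) + 0.4082·1 = -2.0412.
u_2 = a_2 + 2.0412·e_1 = (-1.1667, -0.3333, 1.8333).
‖u_2‖ = 2.1985, so e_2 = (-0.5307, -0.1516, 0.8339).
e_1·a_3 = 0.4082·(-1) + 0.8165·(-2) + 0.4082·0 = -2.0412; e_2·a_3 = (-0.5307)·(-1) + (-0.1516)·(-2) + 0.8339·0 = 0.8339.
u_3 = a_3 + 2.0412·e_1 − 0.8339·e_2 = (0.2759, -0.2069, 0.1379).
‖u_3‖ = 0.3714, so e_3 = (0.7428, -0.5571, 0.3714).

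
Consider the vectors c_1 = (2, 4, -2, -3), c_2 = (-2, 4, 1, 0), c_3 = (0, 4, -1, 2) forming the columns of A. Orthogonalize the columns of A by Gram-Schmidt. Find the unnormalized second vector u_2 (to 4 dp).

u_2 = (-2.6061, 2.7879, 1.6061, 0.9091)

q_1 = c_1/‖c_1‖ = (2, 4, -2, -3)/5.7446 = (0.3482, 0.6963, -0.3482, -0.5222).
r_{12} = q_1·c_2 = 1.7408.
u_2 = c_2 − 1.7408·q_1 = (-2.6061, 2.7879, 1.6061, 0.9091).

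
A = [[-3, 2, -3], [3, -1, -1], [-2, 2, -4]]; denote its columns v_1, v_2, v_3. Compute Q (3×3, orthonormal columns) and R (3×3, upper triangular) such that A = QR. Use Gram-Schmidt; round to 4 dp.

q_1 = v_1/‖v_1‖ = (-3, 3, -2)/4.6904 = (-0.6396, 0.6396, -0.4264).
r_{12} = q_1·v_2 = -2.7716.
u_2 = v_2 + 2.7716·q_1 = (0.2273, 0.7727, 0.8182).
‖u_2‖ = 1.1481, so q_2 = (0.1980, 0.6730, 0.7126).
r_{13} = q_1·v_3 = 2.9848; r_{23} = q_2·v_3 = -4.1174.
u_3 = v_3 − 2.9848·q_1 + 4.1174·q_2 = (-0.2759, -0.1379, 0.2069).
‖u_3‖ = 0.3714, so q_3 = (-0.7428, -0.3714, 0.5571).

Q = [[-0.6396, 0.1980, -0.7428], [0.6396, 0.6730, -0.3714], [-0.4264, 0.7126, 0.5571]], R = [[4.6904, -2.7716, 2.9848], [0.0000, 1.1481, -4.1174], [0.0000, 0.0000, 0.3714]]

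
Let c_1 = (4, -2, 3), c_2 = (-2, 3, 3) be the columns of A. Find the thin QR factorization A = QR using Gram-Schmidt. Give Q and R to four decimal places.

Q = [[0.7428, -0.2850], [-0.3714, 0.5775], [0.5571, 0.7650]], R = [[5.3852, -0.9285], [0.0000, 4.5976]]

c_1 = (4, -2, 3); ‖c_1‖ = 5.3852, so e_1 = (0.7428, -0.3714, 0.5571).
e_1·c_2 = 0.7428·(-2) + (-0.3714)·3 + 0.5571·3 = -0.9285.
u_2 = c_2 + 0.9285·e_1 = (-1.3103, 2.6552, 3.5172).
‖u_2‖ = 4.5976, so e_2 = (-0.2850, 0.5775, 0.7650).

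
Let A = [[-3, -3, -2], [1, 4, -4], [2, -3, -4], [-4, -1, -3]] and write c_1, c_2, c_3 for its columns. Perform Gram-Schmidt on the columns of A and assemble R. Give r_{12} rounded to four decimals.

r_{12} = 2.0083

c_1 = (-3, 1, 2, -4); ‖c_1‖ = 5.4772, so q_1 = (-0.5477, 0.1826, 0.3651, -0.7303).
r_{12} = q_1·c_2 = 2.0083.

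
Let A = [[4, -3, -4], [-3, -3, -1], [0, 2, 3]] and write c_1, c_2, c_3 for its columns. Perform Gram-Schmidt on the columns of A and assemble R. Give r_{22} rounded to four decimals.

r_{22} = 4.6519

c_1 = (4, -3, 0); ‖c_1‖ = 5.0000, so e_1 = (0.8000, -0.6000, 0.0000).
e_1·c_2 = 0.8000·(-3) + (-0.6000)·(-3) + 0.0000·2 = -0.6000.
u_2 = c_2 + 0.6000·e_1 = (-2.5200, -3.3600, 2.0000).
r_{22} = ‖u_2‖ = 4.6519.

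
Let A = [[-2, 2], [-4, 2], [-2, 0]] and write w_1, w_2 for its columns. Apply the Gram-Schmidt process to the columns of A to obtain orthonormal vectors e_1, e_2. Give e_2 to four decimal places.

e_1 = w_1/‖w_1‖ = (-2, -4, -2)/4.8990 = (-0.4082, -0.8165, -0.4082).
r_{12} = e_1·w_2 = -2.4495.
u_2 = w_2 + 2.4495·e_1 = (1.0000, 0.0000, -1.0000).
‖u_2‖ = 1.4142, so e_2 = (0.7071, 0.0000, -0.7071).

e_2 = (0.7071, 0.0000, -0.7071)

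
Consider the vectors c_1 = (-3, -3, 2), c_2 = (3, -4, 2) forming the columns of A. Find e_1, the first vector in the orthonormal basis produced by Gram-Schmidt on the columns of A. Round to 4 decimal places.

e_1 = (-0.6396, -0.6396, 0.4264)

e_1 = c_1/‖c_1‖ = (-3, -3, 2)/4.6904 = (-0.6396, -0.6396, 0.4264).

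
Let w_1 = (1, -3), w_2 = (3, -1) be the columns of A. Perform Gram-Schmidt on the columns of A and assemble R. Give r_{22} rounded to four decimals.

w_1 = (1, -3); ‖w_1‖ = 3.1623, so q_1 = (0.3162, -0.9487).
q_1·w_2 = 0.3162·3 + (-0.9487)·(-1) = 1.8974.
u_2 = w_2 − 1.8974·q_1 = (2.4000, 0.8000).
r_{22} = ‖u_2‖ = 2.5298.

r_{22} = 2.5298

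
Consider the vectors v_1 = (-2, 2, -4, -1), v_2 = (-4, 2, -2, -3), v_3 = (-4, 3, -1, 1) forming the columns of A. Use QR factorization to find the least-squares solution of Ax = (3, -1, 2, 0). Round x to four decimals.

x = (-0.2913, -0.1158, -0.3562)

v_1 = (-2, 2, -4, -1); ‖v_1‖ = 5.0000, so e_1 = (-0.4000, 0.4000, -0.8000, -0.2000).
e_1·v_2 = (-0.4000)·(-4) + 0.4000·2 + (-0.8000)·(-2) + (-0.2000)·(-3) = 4.6000.
u_2 = v_2 − 4.6000·e_1 = (-2.1600, 0.1600, 1.6800, -2.0800).
‖u_2‖ = 3.4409, so e_2 = (-0.6277, 0.0465, 0.4882, -0.6045).
e_1·v_3 = (-0.4000)·(-4) + 0.4000·3 + (-0.8000)·(-1) + (-0.2000)·1 = 3.4000; e_2·v_3 = (-0.6277)·(-4) + 0.0465·3 + 0.4882·(-1) + (-0.6045)·1 = 1.5577.
u_3 = v_3 − 3.4000·e_1 − 1.5577·e_2 = (-1.6622, 1.5676, 0.9595, 2.6216).
‖u_3‖ = 3.6074, so e_3 = (-0.4608, 0.4345, 0.2660, 0.7267).
Qᵀb = (-3.2000, -0.9532, -1.2849).
Back-substitute: x_3 = -1.2849/3.6074 = -0.3562.
x_2 = (-0.9532 − 1.5577·(-0.3562))/3.4409 = -0.1158.
x_1 = (-3.2000 − 4.6000·(-0.1158) − 3.4000·(-0.3562))/5.0000 = -0.2913.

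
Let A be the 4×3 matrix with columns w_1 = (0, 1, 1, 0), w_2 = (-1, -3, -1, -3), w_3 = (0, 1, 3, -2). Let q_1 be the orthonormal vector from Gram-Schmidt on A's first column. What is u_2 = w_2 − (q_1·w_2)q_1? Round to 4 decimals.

u_2 = (-1.0000, -1.0000, 1.0000, -3.0000)

w_1 = (0, 1, 1, 0); ‖w_1‖ = 1.4142, so q_1 = (0.0000, 0.7071, 0.7071, 0.0000).
q_1·w_2 = 0.0000·(-1) + 0.7071·(-3) + 0.7071·(-1) + 0.0000·(-3) = -2.8284.
u_2 = w_2 + 2.8284·q_1 = (-1.0000, -1.0000, 1.0000, -3.0000).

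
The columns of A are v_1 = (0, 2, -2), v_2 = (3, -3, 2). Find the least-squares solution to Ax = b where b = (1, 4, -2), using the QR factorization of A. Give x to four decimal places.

x = (1.7632, 0.2105)

v_1 = (0, 2, -2); ‖v_1‖ = 2.8284, so e_1 = (0.0000, 0.7071, -0.7071).
e_1·v_2 = 0.0000·3 + 0.7071·(-3) + (-0.7071)·2 = -3.5355.
u_2 = v_2 + 3.5355·e_1 = (3.0000, -0.5000, -0.5000).
‖u_2‖ = 3.0822, so e_2 = (0.9733, -0.1622, -0.1622).
Qᵀb = (4.2426, 0.6489).
Back-substitute: x_2 = 0.6489/3.0822 = 0.2105.
x_1 = (4.2426 + 3.5355·0.2105)/2.8284 = 1.7632.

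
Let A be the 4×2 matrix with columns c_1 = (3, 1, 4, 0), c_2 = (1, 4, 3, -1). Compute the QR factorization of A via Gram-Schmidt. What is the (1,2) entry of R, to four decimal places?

c_1 = (3, 1, 4, 0); ‖c_1‖ = 5.0990, so e_1 = (0.5883, 0.1961, 0.7845, 0.0000).
r_{12} = e_1·c_2 = 3.7262.

r_{12} = 3.7262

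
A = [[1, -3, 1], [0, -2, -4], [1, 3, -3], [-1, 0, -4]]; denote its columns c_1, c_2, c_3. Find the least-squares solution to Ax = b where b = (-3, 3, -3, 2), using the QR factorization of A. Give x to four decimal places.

x = (-2.5038, -0.3171, -0.2443)

c_1 = (1, 0, 1, -1); ‖c_1‖ = 1.7321, so q_1 = (0.5774, 0.0000, 0.5774, -0.5774).
q_1·c_2 = 0.5774·(-3) + 0.0000·(-2) + 0.5774·3 + (-0.5774)·0 = 0.0000.
u_2 = c_2 + 0.0000·q_1 = (-3.0000, -2.0000, 3.0000, 0.0000).
‖u_2‖ = 4.6904, so q_2 = (-0.6396, -0.4264, 0.6396, 0.0000).
q_1·c_3 = 0.5774·1 + 0.0000·(-4) + 0.5774·(-3) + (-0.5774)·(-4) = 1.1547; q_2·c_3 = (-0.6396)·1 + (-0.4264)·(-4) + 0.6396·(-3) + (0.0000)·(-4) = -0.8528.
u_3 = c_3 − 1.1547·q_1 + 0.8528·q_2 = (-0.2121, -4.3636, -3.1212, -3.3333).
‖u_3‖ = 6.3198, so q_3 = (-0.0336, -0.6905, -0.4939, -0.5274).
Qᵀb = (-4.6188, -1.2792, -1.5440).
Back-substitute: x_3 = -1.5440/6.3198 = -0.2443.
x_2 = (-1.2792 + 0.8528·(-0.2443))/4.6904 = -0.3171.
x_1 = (-4.6188 + 0.0000·(-0.3171) − 1.1547·(-0.2443))/1.7321 = -2.5038.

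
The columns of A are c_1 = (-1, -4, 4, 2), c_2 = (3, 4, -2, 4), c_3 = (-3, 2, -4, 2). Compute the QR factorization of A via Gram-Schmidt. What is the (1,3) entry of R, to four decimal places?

e_1 = c_1/‖c_1‖ = (-1, -4, 4, 2)/6.0828 = (-0.1644, -0.6576, 0.6576, 0.3288).
r_{13} = e_1·c_3 = -2.7948.

r_{13} = -2.7948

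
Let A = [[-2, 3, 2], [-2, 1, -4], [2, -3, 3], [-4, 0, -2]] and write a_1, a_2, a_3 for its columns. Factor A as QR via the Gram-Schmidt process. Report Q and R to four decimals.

a_1 = (-2, -2, 2, -4); ‖a_1‖ = 5.2915, so e_1 = (-0.3780, -0.3780, 0.3780, -0.7559).
e_1·a_2 = (-0.3780)·3 + (-0.3780)·1 + 0.3780·(-3) + (-0.7559)·0 = -2.6458.
u_2 = a_2 + 2.6458·e_1 = (2.0000, 0.0000, -2.0000, -2.0000).
‖u_2‖ = 3.4641, so e_2 = (0.5774, 0.0000, -0.5774, -0.5774).
e_1·a_3 = (-0.3780)·2 + (-0.3780)·(-4) + 0.3780·3 + (-0.7559)·(-2) = 3.4017; e_2·a_3 = 0.5774·2 + 0.0000·(-4) + (-0.5774)·3 + (-0.5774)·(-2) = 0.5774.
u_3 = a_3 − 3.4017·e_1 − 0.5774·e_2 = (2.9524, -2.7143, 2.0476, 0.9048).
‖u_3‖ = 4.5930, so e_3 = (0.6428, -0.5910, 0.4458, 0.1970).

Q = [[-0.3780, 0.5774, 0.6428], [-0.3780, 0.0000, -0.5910], [0.3780, -0.5774, 0.4458], [-0.7559, -0.5774, 0.1970]], R = [[5.2915, -2.6458, 3.4017], [0.0000, 3.4641, 0.5774], [0.0000, 0.0000, 4.5930]]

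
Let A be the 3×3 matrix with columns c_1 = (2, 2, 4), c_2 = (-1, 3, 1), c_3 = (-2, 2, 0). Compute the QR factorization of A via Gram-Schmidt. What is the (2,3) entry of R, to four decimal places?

c_1 = (2, 2, 4); ‖c_1‖ = 4.8990, so q_1 = (0.4082, 0.4082, 0.8165).
q_1·c_2 = 0.4082·(-1) + 0.4082·3 + 0.8165·1 = 1.6330.
u_2 = c_2 − 1.6330·q_1 = (-1.6667, 2.3333, -0.3333).
‖u_2‖ = 2.8868, so q_2 = (-0.5774, 0.8083, -0.1155).
r_{23} = q_2·c_3 = 2.7713.

r_{23} = 2.7713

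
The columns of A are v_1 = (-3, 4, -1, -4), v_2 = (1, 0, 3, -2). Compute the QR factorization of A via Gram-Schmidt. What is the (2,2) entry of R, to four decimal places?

v_1 = (-3, 4, -1, -4); ‖v_1‖ = 6.4807, so q_1 = (-0.4629, 0.6172, -0.1543, -0.6172).
q_1·v_2 = (-0.4629)·1 + 0.6172·0 + (-0.1543)·3 + (-0.6172)·(-2) = 0.3086.
u_2 = v_2 − 0.3086·q_1 = (1.1429, -0.1905, 3.0476, -1.8095).
r_{22} = ‖u_2‖ = 3.7289.

r_{22} = 3.7289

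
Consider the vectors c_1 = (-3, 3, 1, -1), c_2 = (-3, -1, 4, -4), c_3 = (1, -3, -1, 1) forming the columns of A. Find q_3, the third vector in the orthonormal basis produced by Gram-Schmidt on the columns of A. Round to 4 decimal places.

c_1 = (-3, 3, 1, -1); ‖c_1‖ = 4.4721, so q_1 = (-0.6708, 0.6708, 0.2236, -0.2236).
q_1·c_2 = (-0.6708)·(-3) + 0.6708·(-1) + 0.2236·4 + (-0.2236)·(-4) = 3.1305.
u_2 = c_2 − 3.1305·q_1 = (-0.9000, -3.1000, 3.3000, -3.3000).
‖u_2‖ = 5.6745, so q_2 = (-0.1586, -0.5463, 0.5815, -0.5815).
q_1·c_3 = (-0.6708)·1 + 0.6708·(-3) + 0.2236·(-1) + (-0.2236)·1 = -3.1305; q_2·c_3 = (-0.1586)·1 + (-0.5463)·(-3) + 0.5815·(-1) + (-0.5815)·1 = 0.3172.
u_3 = c_3 + 3.1305·q_1 − 0.3172·q_2 = (-1.0497, -0.7267, -0.4845, 0.4845).
‖u_3‖ = 1.4489, so q_3 = (-0.7245, -0.5016, -0.3344, 0.3344).

q_3 = (-0.7245, -0.5016, -0.3344, 0.3344)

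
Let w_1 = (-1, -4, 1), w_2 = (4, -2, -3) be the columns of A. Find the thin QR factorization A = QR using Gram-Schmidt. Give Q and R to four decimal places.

w_1 = (-1, -4, 1); ‖w_1‖ = 4.2426, so q_1 = (-0.2357, -0.9428, 0.2357).
q_1·w_2 = (-0.2357)·4 + (-0.9428)·(-2) + 0.2357·(-3) = 0.2357.
u_2 = w_2 − 0.2357·q_1 = (4.0556, -1.7778, -3.0556).
‖u_2‖ = 5.3800, so q_2 = (0.7538, -0.3304, -0.5679).

Q = [[-0.2357, 0.7538], [-0.9428, -0.3304], [0.2357, -0.5679]], R = [[4.2426, 0.2357], [0.0000, 5.3800]]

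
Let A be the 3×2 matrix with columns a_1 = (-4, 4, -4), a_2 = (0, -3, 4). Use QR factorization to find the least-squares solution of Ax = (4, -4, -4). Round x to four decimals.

a_1 = (-4, 4, -4); ‖a_1‖ = 6.9282, so q_1 = (-0.5774, 0.5774, -0.5774).
q_1·a_2 = (-0.5774)·0 + 0.5774·(-3) + (-0.5774)·4 = -4.0415.
u_2 = a_2 + 4.0415·q_1 = (-2.3333, -0.6667, 1.6667).
‖u_2‖ = 2.9439, so q_2 = (-0.7926, -0.2265, 0.5661).
Qᵀb = (-2.3094, -4.5291).
Back-substitute: x_2 = -4.5291/2.9439 = -1.5385.
x_1 = (-2.3094 + 4.0415·(-1.5385))/6.9282 = -1.2308.

x = (-1.2308, -1.5385)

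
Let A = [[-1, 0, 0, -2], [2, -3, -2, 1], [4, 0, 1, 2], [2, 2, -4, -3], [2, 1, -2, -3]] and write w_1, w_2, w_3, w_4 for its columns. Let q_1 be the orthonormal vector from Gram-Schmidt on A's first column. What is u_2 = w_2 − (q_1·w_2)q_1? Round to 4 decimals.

w_1 = (-1, 2, 4, 2, 2); ‖w_1‖ = 5.3852, so q_1 = (-0.1857, 0.3714, 0.7428, 0.3714, 0.3714).
q_1·w_2 = (-0.1857)·0 + 0.3714·(-3) + 0.7428·0 + 0.3714·2 + 0.3714·1 = 0.0000.
u_2 = w_2 + 0.0000·q_1 = (0.0000, -3.0000, 0.0000, 2.0000, 1.0000).

u_2 = (0.0000, -3.0000, 0.0000, 2.0000, 1.0000)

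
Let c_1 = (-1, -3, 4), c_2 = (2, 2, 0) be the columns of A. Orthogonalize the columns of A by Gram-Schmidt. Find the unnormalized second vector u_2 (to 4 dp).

u_2 = (1.6923, 1.0769, 1.2308)

q_1 = c_1/‖c_1‖ = (-1, -3, 4)/5.0990 = (-0.1961, -0.5883, 0.7845).
r_{12} = q_1·c_2 = -1.5689.
u_2 = c_2 + 1.5689·q_1 = (1.6923, 1.0769, 1.2308).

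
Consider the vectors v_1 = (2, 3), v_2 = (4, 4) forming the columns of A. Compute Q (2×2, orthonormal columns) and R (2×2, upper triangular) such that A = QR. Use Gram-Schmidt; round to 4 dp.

Q = [[0.5547, 0.8321], [0.8321, -0.5547]], R = [[3.6056, 5.5470], [0.0000, 1.1094]]

v_1 = (2, 3); ‖v_1‖ = 3.6056, so q_1 = (0.5547, 0.8321).
q_1·v_2 = 0.5547·4 + 0.8321·4 = 5.5470.
u_2 = v_2 − 5.5470·q_1 = (0.9231, -0.6154).
‖u_2‖ = 1.1094, so q_2 = (0.8321, -0.5547).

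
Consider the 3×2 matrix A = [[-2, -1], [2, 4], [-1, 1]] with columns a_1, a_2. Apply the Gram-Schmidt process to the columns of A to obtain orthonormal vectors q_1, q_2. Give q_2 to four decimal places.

q_2 = (0.3333, 0.6667, 0.6667)

q_1 = a_1/‖a_1‖ = (-2, 2, -1)/3.0000 = (-0.6667, 0.6667, -0.3333).
r_{12} = q_1·a_2 = 3.0000.
u_2 = a_2 − 3.0000·q_1 = (1.0000, 2.0000, 2.0000).
‖u_2‖ = 3.0000, so q_2 = (0.3333, 0.6667, 0.6667).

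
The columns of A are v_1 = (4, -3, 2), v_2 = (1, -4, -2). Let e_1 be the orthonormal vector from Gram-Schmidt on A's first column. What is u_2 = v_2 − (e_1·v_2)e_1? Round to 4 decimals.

v_1 = (4, -3, 2); ‖v_1‖ = 5.3852, so e_1 = (0.7428, -0.5571, 0.3714).
e_1·v_2 = 0.7428·1 + (-0.5571)·(-4) + 0.3714·(-2) = 2.2283.
u_2 = v_2 − 2.2283·e_1 = (-0.6552, -2.7586, -2.8276).

u_2 = (-0.6552, -2.7586, -2.8276)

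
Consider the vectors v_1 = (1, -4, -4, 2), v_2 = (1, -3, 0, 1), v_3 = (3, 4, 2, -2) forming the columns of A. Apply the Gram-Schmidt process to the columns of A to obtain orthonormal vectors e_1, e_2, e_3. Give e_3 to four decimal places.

e_3 = (0.9464, 0.2641, -0.1045, -0.1541)

v_1 = (1, -4, -4, 2); ‖v_1‖ = 6.0828, so e_1 = (0.1644, -0.6576, -0.6576, 0.3288).
e_1·v_2 = 0.1644·1 + (-0.6576)·(-3) + (-0.6576)·0 + 0.3288·1 = 2.4660.
u_2 = v_2 − 2.4660·e_1 = (0.5946, -1.3784, 1.6216, 0.1892).
‖u_2‖ = 2.2179, so e_2 = (0.2681, -0.6215, 0.7312, 0.0853).
e_1·v_3 = 0.1644·3 + (-0.6576)·4 + (-0.6576)·2 + 0.3288·(-2) = -4.1100; e_2·v_3 = 0.2681·3 + (-0.6215)·4 + 0.7312·2 + 0.0853·(-2) = -0.3900.
u_3 = v_3 + 4.1100·e_1 + 0.3900·e_2 = (3.7802, 1.0549, -0.4176, -0.6154).
‖u_3‖ = 3.9945, so e_3 = (0.9464, 0.2641, -0.1045, -0.1541).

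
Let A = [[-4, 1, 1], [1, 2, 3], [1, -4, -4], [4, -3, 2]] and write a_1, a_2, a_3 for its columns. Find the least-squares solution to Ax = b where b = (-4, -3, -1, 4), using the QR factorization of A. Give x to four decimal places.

x = (0.7673, -0.1138, -0.0456)

e_1 = a_1/‖a_1‖ = (-4, 1, 1, 4)/5.8310 = (-0.6860, 0.1715, 0.1715, 0.6860).
r_{12} = e_1·a_2 = -3.0870.
u_2 = a_2 + 3.0870·e_1 = (-1.1176, 2.5294, -3.4706, -0.8824).
‖u_2‖ = 4.5244, so e_2 = (-0.2470, 0.5591, -0.7671, -0.1950).
r_{13} = e_1·a_3 = 0.5145; r_{23} = e_2·a_3 = 4.1084.
u_3 = a_3 − 0.5145·e_1 − 4.1084·e_2 = (2.3678, 0.6149, -0.9368, 2.4483).
‖u_3‖ = 3.5856, so e_3 = (0.6604, 0.1715, -0.2613, 0.6828).
Qᵀb = (4.8020, -0.7021, -0.1635).
Back-substitute: x_3 = -0.1635/3.5856 = -0.0456.
x_2 = (-0.7021 − 4.1084·(-0.0456))/4.5244 = -0.1138.
x_1 = (4.8020 + 3.0870·(-0.1138) − 0.5145·(-0.0456))/5.8310 = 0.7673.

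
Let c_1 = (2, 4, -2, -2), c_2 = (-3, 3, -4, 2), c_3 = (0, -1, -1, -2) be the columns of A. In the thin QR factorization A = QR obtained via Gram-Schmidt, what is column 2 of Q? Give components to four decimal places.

q_2 = (-0.6330, 0.2678, -0.5600, 0.4626)

c_1 = (2, 4, -2, -2); ‖c_1‖ = 5.2915, so q_1 = (0.3780, 0.7559, -0.3780, -0.3780).
q_1·c_2 = 0.3780·(-3) + 0.7559·3 + (-0.3780)·(-4) + (-0.3780)·2 = 1.8898.
u_2 = c_2 − 1.8898·q_1 = (-3.7143, 1.5714, -3.2857, 2.7143).
‖u_2‖ = 5.8676, so q_2 = (-0.6330, 0.2678, -0.5600, 0.4626).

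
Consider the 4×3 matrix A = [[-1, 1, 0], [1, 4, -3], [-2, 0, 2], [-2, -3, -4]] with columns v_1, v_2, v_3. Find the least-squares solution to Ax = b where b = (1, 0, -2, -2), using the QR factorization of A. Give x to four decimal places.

v_1 = (-1, 1, -2, -2); ‖v_1‖ = 3.1623, so e_1 = (-0.3162, 0.3162, -0.6325, -0.6325).
e_1·v_2 = (-0.3162)·1 + 0.3162·4 + (-0.6325)·0 + (-0.6325)·(-3) = 2.8460.
u_2 = v_2 − 2.8460·e_1 = (1.9000, 3.1000, 1.8000, -1.2000).
‖u_2‖ = 4.2308, so e_2 = (0.4491, 0.7327, 0.4254, -0.2836).
e_1·v_3 = (-0.3162)·0 + 0.3162·(-3) + (-0.6325)·2 + (-0.6325)·(-4) = 0.3162; e_2·v_3 = 0.4491·0 + 0.7327·(-3) + 0.4254·2 + (-0.2836)·(-4) = -0.2127.
u_3 = v_3 − 0.3162·e_1 + 0.2127·e_2 = (0.1955, -2.9441, 2.2905, -3.8603).
‖u_3‖ = 5.3717, so e_3 = (0.0364, -0.5481, 0.4264, -0.7186).
Qᵀb = (2.2136, 0.1655, 0.6209).
Back-substitute: x_3 = 0.6209/5.3717 = 0.1156.
x_2 = (0.1655 + 0.2127·0.1156)/4.2308 = 0.0449.
x_1 = (2.2136 − 2.8460·0.0449 − 0.3162·0.1156)/3.1623 = 0.6480.

x = (0.6480, 0.0449, 0.1156)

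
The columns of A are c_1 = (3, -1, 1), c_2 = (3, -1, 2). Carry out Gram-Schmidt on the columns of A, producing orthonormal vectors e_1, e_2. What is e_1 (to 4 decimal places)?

e_1 = (0.9045, -0.3015, 0.3015)

c_1 = (3, -1, 1); ‖c_1‖ = 3.3166, so e_1 = (0.9045, -0.3015, 0.3015).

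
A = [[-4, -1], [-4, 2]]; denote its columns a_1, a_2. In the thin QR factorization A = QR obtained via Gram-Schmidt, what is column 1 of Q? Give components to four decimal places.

e_1 = a_1/‖a_1‖ = (-4, -4)/5.6569 = (-0.7071, -0.7071).

e_1 = (-0.7071, -0.7071)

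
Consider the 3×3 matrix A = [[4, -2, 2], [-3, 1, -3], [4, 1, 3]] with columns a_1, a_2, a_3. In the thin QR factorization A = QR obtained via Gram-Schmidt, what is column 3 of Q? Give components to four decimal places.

e_3 = (-0.4987, -0.8550, -0.1425)

a_1 = (4, -3, 4); ‖a_1‖ = 6.4031, so e_1 = (0.6247, -0.4685, 0.6247).
e_1·a_2 = 0.6247·(-2) + (-0.4685)·1 + 0.6247·1 = -1.0932.
u_2 = a_2 + 1.0932·e_1 = (-1.3171, 0.4878, 1.6829).
‖u_2‖ = 2.1920, so e_2 = (-0.6009, 0.2225, 0.7678).
e_1·a_3 = 0.6247·2 + (-0.4685)·(-3) + 0.6247·3 = 4.5290; e_2·a_3 = (-0.6009)·2 + 0.2225·(-3) + 0.7678·3 = 0.4339.
u_3 = a_3 − 4.5290·e_1 − 0.4339·e_2 = (-0.5685, -0.9746, -0.1624).
‖u_3‖ = 1.1400, so e_3 = (-0.4987, -0.8550, -0.1425).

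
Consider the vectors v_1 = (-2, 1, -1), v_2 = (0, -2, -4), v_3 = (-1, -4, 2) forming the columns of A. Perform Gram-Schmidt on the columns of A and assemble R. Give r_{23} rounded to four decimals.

r_{23} = 0.3032

v_1 = (-2, 1, -1); ‖v_1‖ = 2.4495, so e_1 = (-0.8165, 0.4082, -0.4082).
e_1·v_2 = (-0.8165)·0 + 0.4082·(-2) + (-0.4082)·(-4) = 0.8165.
u_2 = v_2 − 0.8165·e_1 = (0.6667, -2.3333, -3.6667).
‖u_2‖ = 4.3970, so e_2 = (0.1516, -0.5307, -0.8339).
r_{23} = e_2·v_3 = 0.3032.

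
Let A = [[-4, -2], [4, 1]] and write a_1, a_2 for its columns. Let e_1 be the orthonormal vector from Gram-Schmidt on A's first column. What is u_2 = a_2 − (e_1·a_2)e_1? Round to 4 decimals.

u_2 = (-0.5000, -0.5000)

a_1 = (-4, 4); ‖a_1‖ = 5.6569, so e_1 = (-0.7071, 0.7071).
e_1·a_2 = (-0.7071)·(-2) + 0.7071·1 = 2.1213.
u_2 = a_2 − 2.1213·e_1 = (-0.5000, -0.5000).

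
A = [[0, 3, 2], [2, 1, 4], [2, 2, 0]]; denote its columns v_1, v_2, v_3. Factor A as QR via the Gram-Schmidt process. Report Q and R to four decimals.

v_1 = (0, 2, 2); ‖v_1‖ = 2.8284, so q_1 = (0.0000, 0.7071, 0.7071).
q_1·v_2 = 0.0000·3 + 0.7071·1 + 0.7071·2 = 2.1213.
u_2 = v_2 − 2.1213·q_1 = (3.0000, -0.5000, 0.5000).
‖u_2‖ = 3.0822, so q_2 = (0.9733, -0.1622, 0.1622).
q_1·v_3 = 0.0000·2 + 0.7071·4 + 0.7071·0 = 2.8284; q_2·v_3 = 0.9733·2 + (-0.1622)·4 + 0.1622·0 = 1.2978.
u_3 = v_3 − 2.8284·q_1 − 1.2978·q_2 = (0.7368, 2.2105, -2.2105).
‖u_3‖ = 3.2118, so q_3 = (0.2294, 0.6882, -0.6882).

Q = [[0.0000, 0.9733, 0.2294], [0.7071, -0.1622, 0.6882], [0.7071, 0.1622, -0.6882]], R = [[2.8284, 2.1213, 2.8284], [0.0000, 3.0822, 1.2978], [0.0000, 0.0000, 3.2118]]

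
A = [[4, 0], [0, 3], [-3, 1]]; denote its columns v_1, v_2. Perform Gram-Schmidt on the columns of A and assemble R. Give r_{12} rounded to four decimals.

r_{12} = -0.6000

v_1 = (4, 0, -3); ‖v_1‖ = 5.0000, so e_1 = (0.8000, 0.0000, -0.6000).
r_{12} = e_1·v_2 = -0.6000.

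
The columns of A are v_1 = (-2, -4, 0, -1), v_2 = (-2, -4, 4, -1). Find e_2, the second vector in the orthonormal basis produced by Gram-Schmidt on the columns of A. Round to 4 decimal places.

e_2 = (0.0000, 0.0000, 1.0000, 0.0000)

e_1 = v_1/‖v_1‖ = (-2, -4, 0, -1)/4.5826 = (-0.4364, -0.8729, 0.0000, -0.2182).
r_{12} = e_1·v_2 = 4.5826.
u_2 = v_2 − 4.5826·e_1 = (0.0000, 0.0000, 4.0000, 0.0000).
‖u_2‖ = 4.0000, so e_2 = (0.0000, 0.0000, 1.0000, 0.0000).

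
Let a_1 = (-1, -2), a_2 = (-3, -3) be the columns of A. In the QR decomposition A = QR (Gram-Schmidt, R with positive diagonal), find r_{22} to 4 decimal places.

r_{22} = 1.3416

a_1 = (-1, -2); ‖a_1‖ = 2.2361, so e_1 = (-0.4472, -0.8944).
e_1·a_2 = (-0.4472)·(-3) + (-0.8944)·(-3) = 4.0249.
u_2 = a_2 − 4.0249·e_1 = (-1.2000, 0.6000).
r_{22} = ‖u_2‖ = 1.3416.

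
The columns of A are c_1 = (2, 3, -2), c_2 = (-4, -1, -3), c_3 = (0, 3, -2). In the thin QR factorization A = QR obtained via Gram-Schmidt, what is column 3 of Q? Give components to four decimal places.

e_3 = (-0.5387, 0.6856, 0.4897)

c_1 = (2, 3, -2); ‖c_1‖ = 4.1231, so e_1 = (0.4851, 0.7276, -0.4851).
e_1·c_2 = 0.4851·(-4) + 0.7276·(-1) + (-0.4851)·(-3) = -1.2127.
u_2 = c_2 + 1.2127·e_1 = (-3.4118, -0.1176, -3.5882).
‖u_2‖ = 4.9527, so e_2 = (-0.6889, -0.0238, -0.7245).
e_1·c_3 = 0.4851·0 + 0.7276·3 + (-0.4851)·(-2) = 3.1530; e_2·c_3 = (-0.6889)·0 + (-0.0238)·3 + (-0.7245)·(-2) = 1.3777.
u_3 = c_3 − 3.1530·e_1 − 1.3777·e_2 = (-0.5803, 0.7386, 0.5276).
‖u_3‖ = 1.0773, so e_3 = (-0.5387, 0.6856, 0.4897).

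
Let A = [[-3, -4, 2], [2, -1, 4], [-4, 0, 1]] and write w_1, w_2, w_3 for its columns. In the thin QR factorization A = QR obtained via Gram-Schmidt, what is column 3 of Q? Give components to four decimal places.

q_3 = (-0.2018, 0.8071, 0.5549)

q_1 = w_1/‖w_1‖ = (-3, 2, -4)/5.3852 = (-0.5571, 0.3714, -0.7428).
r_{12} = q_1·w_2 = 1.8570.
u_2 = w_2 − 1.8570·q_1 = (-2.9655, -1.6897, 1.3793).
‖u_2‖ = 3.6813, so q_2 = (-0.8056, -0.4590, 0.3747).
r_{13} = q_1·w_3 = -0.3714; r_{23} = q_2·w_3 = -3.0724.
u_3 = w_3 + 0.3714·q_1 + 3.0724·q_2 = (-0.6819, 2.7277, 1.8753).
‖u_3‖ = 3.3797, so q_3 = (-0.2018, 0.8071, 0.5549).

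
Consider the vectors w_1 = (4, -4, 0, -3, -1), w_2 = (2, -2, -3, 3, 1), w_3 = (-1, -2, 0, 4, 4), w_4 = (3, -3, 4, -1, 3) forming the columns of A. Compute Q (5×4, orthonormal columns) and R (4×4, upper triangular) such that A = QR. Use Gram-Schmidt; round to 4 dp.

w_1 = (4, -4, 0, -3, -1); ‖w_1‖ = 6.4807, so q_1 = (0.6172, -0.6172, 0.0000, -0.4629, -0.1543).
q_1·w_2 = 0.6172·2 + (-0.6172)·(-2) + 0.0000·(-3) + (-0.4629)·3 + (-0.1543)·1 = 0.9258.
u_2 = w_2 − 0.9258·q_1 = (1.4286, -1.4286, -3.0000, 3.4286, 1.1429).
‖u_2‖ = 5.1130, so q_2 = (0.2794, -0.2794, -0.5867, 0.6706, 0.2235).
q_1·w_3 = 0.6172·(-1) + (-0.6172)·(-2) + 0.0000·0 + (-0.4629)·4 + (-0.1543)·4 = -1.8516; q_2·w_3 = 0.2794·(-1) + (-0.2794)·(-2) + (-0.5867)·0 + 0.6706·4 + 0.2235·4 = 3.8557.
u_3 = w_3 + 1.8516·q_1 − 3.8557·q_2 = (-0.9344, -2.0656, 2.2623, 0.5574, 2.8525).
‖u_3‖ = 4.3249, so q_3 = (-0.2161, -0.4776, 0.5231, 0.1289, 0.6595).
q_1·w_4 = 0.6172·3 + (-0.6172)·(-3) + 0.0000·4 + (-0.4629)·(-1) + (-0.1543)·3 = 3.7033; q_2·w_4 = 0.2794·3 + (-0.2794)·(-3) + (-0.5867)·4 + 0.6706·(-1) + 0.2235·3 = -0.6706; q_3·w_4 = (-0.2161)·3 + (-0.4776)·(-3) + 0.5231·4 + 0.1289·(-1) + 0.6595·3 = 4.7267.
u_4 = w_4 − 3.7033·q_1 + 0.6706·q_2 − 4.7267·q_3 = (1.9229, 1.3558, 1.1341, 0.5548, 0.6039).
‖u_4‖ = 2.7376, so q_4 = (0.7024, 0.4953, 0.4143, 0.2027, 0.2206).

Q = [[0.6172, 0.2794, -0.2161, 0.7024], [-0.6172, -0.2794, -0.4776, 0.4953], [0.0000, -0.5867, 0.5231, 0.4143], [-0.4629, 0.6706, 0.1289, 0.2027], [-0.1543, 0.2235, 0.6595, 0.2206]], R = [[6.4807, 0.9258, -1.8516, 3.7033], [0.0000, 5.1130, 3.8557, -0.6706], [0.0000, 0.0000, 4.3249, 4.7267], [0.0000, 0.0000, 0.0000, 2.7376]]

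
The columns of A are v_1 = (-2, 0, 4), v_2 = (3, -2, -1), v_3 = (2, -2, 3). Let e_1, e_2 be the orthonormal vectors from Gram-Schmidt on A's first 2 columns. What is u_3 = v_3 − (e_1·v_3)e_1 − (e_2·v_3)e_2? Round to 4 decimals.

v_1 = (-2, 0, 4); ‖v_1‖ = 4.4721, so e_1 = (-0.4472, 0.0000, 0.8944).
e_1·v_2 = (-0.4472)·3 + 0.0000·(-2) + 0.8944·(-1) = -2.2361.
u_2 = v_2 + 2.2361·e_1 = (2.0000, -2.0000, 1.0000).
‖u_2‖ = 3.0000, so e_2 = (0.6667, -0.6667, 0.3333).
e_1·v_3 = (-0.4472)·2 + 0.0000·(-2) + 0.8944·3 = 1.7889; e_2·v_3 = 0.6667·2 + (-0.6667)·(-2) + 0.3333·3 = 3.6667.
u_3 = v_3 − 1.7889·e_1 − 3.6667·e_2 = (0.3556, 0.4444, 0.1778).

u_3 = (0.3556, 0.4444, 0.1778)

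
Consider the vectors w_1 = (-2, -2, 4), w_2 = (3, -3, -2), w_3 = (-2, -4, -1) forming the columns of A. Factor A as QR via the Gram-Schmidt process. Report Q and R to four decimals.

Q = [[-0.4082, 0.5307, -0.7428], [-0.4082, -0.8339, -0.3714], [0.8165, -0.1516, -0.5571]], R = [[4.8990, -1.6330, 1.6330], [0.0000, 4.3970, 2.4259], [0.0000, 0.0000, 3.5282]]

w_1 = (-2, -2, 4); ‖w_1‖ = 4.8990, so e_1 = (-0.4082, -0.4082, 0.8165).
e_1·w_2 = (-0.4082)·3 + (-0.4082)·(-3) + 0.8165·(-2) = -1.6330.
u_2 = w_2 + 1.6330·e_1 = (2.3333, -3.6667, -0.6667).
‖u_2‖ = 4.3970, so e_2 = (0.5307, -0.8339, -0.1516).
e_1·w_3 = (-0.4082)·(-2) + (-0.4082)·(-4) + 0.8165·(-1) = 1.6330; e_2·w_3 = 0.5307·(-2) + (-0.8339)·(-4) + (-0.1516)·(-1) = 2.4259.
u_3 = w_3 − 1.6330·e_1 − 2.4259·e_2 = (-2.6207, -1.3103, -1.9655).
‖u_3‖ = 3.5282, so e_3 = (-0.7428, -0.3714, -0.5571).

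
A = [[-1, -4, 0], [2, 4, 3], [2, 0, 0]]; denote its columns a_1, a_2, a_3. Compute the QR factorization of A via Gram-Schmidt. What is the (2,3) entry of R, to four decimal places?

r_{23} = 1.0000

a_1 = (-1, 2, 2); ‖a_1‖ = 3.0000, so e_1 = (-0.3333, 0.6667, 0.6667).
e_1·a_2 = (-0.3333)·(-4) + 0.6667·4 + 0.6667·0 = 4.0000.
u_2 = a_2 − 4.0000·e_1 = (-2.6667, 1.3333, -2.6667).
‖u_2‖ = 4.0000, so e_2 = (-0.6667, 0.3333, -0.6667).
r_{23} = e_2·a_3 = 1.0000.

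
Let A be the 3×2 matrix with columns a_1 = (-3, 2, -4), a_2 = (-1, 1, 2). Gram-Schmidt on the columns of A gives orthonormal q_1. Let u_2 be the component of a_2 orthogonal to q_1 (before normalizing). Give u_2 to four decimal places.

a_1 = (-3, 2, -4); ‖a_1‖ = 5.3852, so q_1 = (-0.5571, 0.3714, -0.7428).
q_1·a_2 = (-0.5571)·(-1) + 0.3714·1 + (-0.7428)·2 = -0.5571.
u_2 = a_2 + 0.5571·q_1 = (-1.3103, 1.2069, 1.5862).

u_2 = (-1.3103, 1.2069, 1.5862)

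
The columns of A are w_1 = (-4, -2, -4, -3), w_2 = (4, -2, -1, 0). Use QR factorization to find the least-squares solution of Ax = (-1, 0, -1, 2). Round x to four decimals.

x = (0.0204, -0.1351)

w_1 = (-4, -2, -4, -3); ‖w_1‖ = 6.7082, so e_1 = (-0.5963, -0.2981, -0.5963, -0.4472).
e_1·w_2 = (-0.5963)·4 + (-0.2981)·(-2) + (-0.5963)·(-1) + (-0.4472)·0 = -1.1926.
u_2 = w_2 + 1.1926·e_1 = (3.2889, -2.3556, -1.7111, -0.5333).
‖u_2‖ = 4.4247, so e_2 = (0.7433, -0.5324, -0.3867, -0.1205).
Qᵀb = (0.2981, -0.5977).
Back-substitute: x_2 = -0.5977/4.4247 = -0.1351.
x_1 = (0.2981 + 1.1926·(-0.1351))/6.7082 = 0.0204.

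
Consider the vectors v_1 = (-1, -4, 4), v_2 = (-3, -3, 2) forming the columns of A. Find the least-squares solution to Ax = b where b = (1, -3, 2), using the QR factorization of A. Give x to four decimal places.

e_1 = v_1/‖v_1‖ = (-1, -4, 4)/5.7446 = (-0.1741, -0.6963, 0.6963).
r_{12} = e_1·v_2 = 4.0038.
u_2 = v_2 − 4.0038·e_1 = (-2.3030, -0.2121, -0.7879).
‖u_2‖ = 2.4433, so e_2 = (-0.9426, -0.0868, -0.3225).
Qᵀb = (3.3075, -1.3271).
Back-substitute: x_2 = -1.3271/2.4433 = -0.5431.
x_1 = (3.3075 − 4.0038·(-0.5431))/5.7446 = 0.9543.

x = (0.9543, -0.5431)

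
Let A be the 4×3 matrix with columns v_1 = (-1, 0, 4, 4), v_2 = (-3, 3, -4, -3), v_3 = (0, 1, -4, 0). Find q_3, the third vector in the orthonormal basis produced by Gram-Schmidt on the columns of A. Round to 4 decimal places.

v_1 = (-1, 0, 4, 4); ‖v_1‖ = 5.7446, so q_1 = (-0.1741, 0.0000, 0.6963, 0.6963).
q_1·v_2 = (-0.1741)·(-3) + 0.0000·3 + 0.6963·(-4) + 0.6963·(-3) = -4.3519.
u_2 = v_2 + 4.3519·q_1 = (-3.7576, 3.0000, -0.9697, 0.0303).
‖u_2‖ = 4.9052, so q_2 = (-0.7660, 0.6116, -0.1977, 0.0062).
q_1·v_3 = (-0.1741)·0 + 0.0000·1 + 0.6963·(-4) + 0.6963·0 = -2.7852; q_2·v_3 = (-0.7660)·0 + 0.6116·1 + (-0.1977)·(-4) + 0.0062·0 = 1.4024.
u_3 = v_3 + 2.7852·q_1 − 1.4024·q_2 = (0.5894, 0.1423, -1.7834, 1.9307).
‖u_3‖ = 2.6974, so q_3 = (0.2185, 0.0528, -0.6612, 0.7158).

q_3 = (0.2185, 0.0528, -0.6612, 0.7158)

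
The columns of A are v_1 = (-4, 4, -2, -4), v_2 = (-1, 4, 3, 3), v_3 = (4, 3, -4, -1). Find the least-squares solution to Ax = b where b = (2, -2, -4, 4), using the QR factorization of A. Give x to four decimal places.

e_1 = v_1/‖v_1‖ = (-4, 4, -2, -4)/7.2111 = (-0.5547, 0.5547, -0.2774, -0.5547).
r_{12} = e_1·v_2 = 0.2774.
u_2 = v_2 − 0.2774·e_1 = (-0.8462, 3.8462, 3.0769, 3.1538).
‖u_2‖ = 5.9096, so e_2 = (-0.1432, 0.6508, 0.5207, 0.5337).
r_{13} = e_1·v_3 = 1.1094; r_{23} = e_2·v_3 = -1.2366.
u_3 = v_3 − 1.1094·e_1 + 1.2366·e_2 = (4.4383, 3.1894, -3.0485, 0.2753).
‖u_3‖ = 6.2642, so e_3 = (0.7085, 0.5092, -0.4866, 0.0440).
Qᵀb = (-3.3282, -1.5360, 2.5211).
Back-substitute: x_3 = 2.5211/6.2642 = 0.4025.
x_2 = (-1.5360 + 1.2366·0.4025)/5.9096 = -0.1757.
x_1 = (-3.3282 − 0.2774·(-0.1757) − 1.1094·0.4025)/7.2111 = -0.5167.

x = (-0.5167, -0.1757, 0.4025)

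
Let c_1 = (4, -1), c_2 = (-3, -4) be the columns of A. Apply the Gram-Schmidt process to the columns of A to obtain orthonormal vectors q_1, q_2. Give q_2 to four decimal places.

q_2 = (-0.2425, -0.9701)

c_1 = (4, -1); ‖c_1‖ = 4.1231, so q_1 = (0.9701, -0.2425).
q_1·c_2 = 0.9701·(-3) + (-0.2425)·(-4) = -1.9403.
u_2 = c_2 + 1.9403·q_1 = (-1.1176, -4.4706).
‖u_2‖ = 4.6082, so q_2 = (-0.2425, -0.9701).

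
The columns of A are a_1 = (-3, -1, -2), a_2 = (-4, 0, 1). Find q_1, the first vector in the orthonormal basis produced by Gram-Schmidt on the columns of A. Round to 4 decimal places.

q_1 = a_1/‖a_1‖ = (-3, -1, -2)/3.7417 = (-0.8018, -0.2673, -0.5345).

q_1 = (-0.8018, -0.2673, -0.5345)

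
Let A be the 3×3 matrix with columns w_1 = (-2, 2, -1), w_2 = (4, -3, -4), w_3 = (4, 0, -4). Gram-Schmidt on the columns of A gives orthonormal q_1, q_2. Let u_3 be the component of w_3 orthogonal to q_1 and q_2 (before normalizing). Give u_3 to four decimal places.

u_3 = (1.4721, 1.6059, 0.2677)

q_1 = w_1/‖w_1‖ = (-2, 2, -1)/3.0000 = (-0.6667, 0.6667, -0.3333).
r_{12} = q_1·w_2 = -3.3333.
u_2 = w_2 + 3.3333·q_1 = (1.7778, -0.7778, -5.1111).
‖u_2‖ = 5.4671, so q_2 = (0.3252, -0.1423, -0.9349).
r_{13} = q_1·w_3 = -1.3333; r_{23} = q_2·w_3 = 5.0403.
u_3 = w_3 + 1.3333·q_1 − 5.0403·q_2 = (1.4721, 1.6059, 0.2677).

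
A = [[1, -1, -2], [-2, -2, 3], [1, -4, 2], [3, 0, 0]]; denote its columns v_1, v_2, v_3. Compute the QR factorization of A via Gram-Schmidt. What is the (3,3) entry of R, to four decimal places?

r_{33} = 2.6935

v_1 = (1, -2, 1, 3); ‖v_1‖ = 3.8730, so e_1 = (0.2582, -0.5164, 0.2582, 0.7746).
e_1·v_2 = 0.2582·(-1) + (-0.5164)·(-2) + 0.2582·(-4) + 0.7746·0 = -0.2582.
u_2 = v_2 + 0.2582·e_1 = (-0.9333, -2.1333, -3.9333, 0.2000).
‖u_2‖ = 4.5753, so e_2 = (-0.2040, -0.4663, -0.8597, 0.0437).
e_1·v_3 = 0.2582·(-2) + (-0.5164)·3 + 0.2582·2 + 0.7746·0 = -1.5492; e_2·v_3 = (-0.2040)·(-2) + (-0.4663)·3 + (-0.8597)·2 + 0.0437·0 = -2.7102.
u_3 = v_3 + 1.5492·e_1 + 2.7102·e_2 = (-2.1529, 0.9363, 0.0701, 1.3185).
r_{33} = ‖u_3‖ = 2.6935.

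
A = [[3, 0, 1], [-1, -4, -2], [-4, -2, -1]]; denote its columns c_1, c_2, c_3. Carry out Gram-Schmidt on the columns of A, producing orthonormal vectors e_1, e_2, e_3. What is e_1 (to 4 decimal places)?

e_1 = (0.5883, -0.1961, -0.7845)

c_1 = (3, -1, -4); ‖c_1‖ = 5.0990, so e_1 = (0.5883, -0.1961, -0.7845).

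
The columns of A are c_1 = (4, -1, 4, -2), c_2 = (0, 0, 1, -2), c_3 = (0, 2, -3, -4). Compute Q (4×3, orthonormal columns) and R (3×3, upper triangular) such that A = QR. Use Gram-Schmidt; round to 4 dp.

c_1 = (4, -1, 4, -2); ‖c_1‖ = 6.0828, so q_1 = (0.6576, -0.1644, 0.6576, -0.3288).
q_1·c_2 = 0.6576·0 + (-0.1644)·0 + 0.6576·1 + (-0.3288)·(-2) = 1.3152.
u_2 = c_2 − 1.3152·q_1 = (-0.8649, 0.2162, 0.1351, -1.5676).
‖u_2‖ = 1.8084, so q_2 = (-0.4783, 0.1196, 0.0747, -0.8668).
q_1·c_3 = 0.6576·0 + (-0.1644)·2 + 0.6576·(-3) + (-0.3288)·(-4) = -0.9864; q_2·c_3 = (-0.4783)·0 + 0.1196·2 + 0.0747·(-3) + (-0.8668)·(-4) = 3.4823.
u_3 = c_3 + 0.9864·q_1 − 3.4823·q_2 = (2.3140, 1.4215, -2.6116, -1.3058).
‖u_3‖ = 3.9876, so q_3 = (0.5803, 0.3565, -0.6549, -0.3275).

Q = [[0.6576, -0.4783, 0.5803], [-0.1644, 0.1196, 0.3565], [0.6576, 0.0747, -0.6549], [-0.3288, -0.8668, -0.3275]], R = [[6.0828, 1.3152, -0.9864], [0.0000, 1.8084, 3.4823], [0.0000, 0.0000, 3.9876]]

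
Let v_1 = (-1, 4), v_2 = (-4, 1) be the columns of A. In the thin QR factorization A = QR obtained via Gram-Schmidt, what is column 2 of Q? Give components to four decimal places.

e_2 = (-0.9701, -0.2425)

v_1 = (-1, 4); ‖v_1‖ = 4.1231, so e_1 = (-0.2425, 0.9701).
e_1·v_2 = (-0.2425)·(-4) + 0.9701·1 = 1.9403.
u_2 = v_2 − 1.9403·e_1 = (-3.5294, -0.8824).
‖u_2‖ = 3.6380, so e_2 = (-0.9701, -0.2425).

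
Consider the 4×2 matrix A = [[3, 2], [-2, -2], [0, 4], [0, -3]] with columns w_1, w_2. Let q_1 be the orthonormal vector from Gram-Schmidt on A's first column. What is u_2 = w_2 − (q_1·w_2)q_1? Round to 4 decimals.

u_2 = (-0.3077, -0.4615, 4.0000, -3.0000)

w_1 = (3, -2, 0, 0); ‖w_1‖ = 3.6056, so q_1 = (0.8321, -0.5547, 0.0000, 0.0000).
q_1·w_2 = 0.8321·2 + (-0.5547)·(-2) + 0.0000·4 + 0.0000·(-3) = 2.7735.
u_2 = w_2 − 2.7735·q_1 = (-0.3077, -0.4615, 4.0000, -3.0000).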